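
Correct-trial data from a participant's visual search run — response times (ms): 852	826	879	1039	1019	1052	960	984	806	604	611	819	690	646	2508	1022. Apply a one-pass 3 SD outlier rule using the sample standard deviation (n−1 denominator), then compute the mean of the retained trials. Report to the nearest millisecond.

854 ms

n = 16, ΣRT = 15317, M = 957.312
Σ(x−M)² = 2918605.44; s = √(2918605.44/15) = 441.105
Cutoffs: 957.312 ± 3·441.105 → [-366.0, 2280.6]
Outside: 2508 → excluded.
Retained (n=15): Σ = 12809, mean = 12809/15 = 853.933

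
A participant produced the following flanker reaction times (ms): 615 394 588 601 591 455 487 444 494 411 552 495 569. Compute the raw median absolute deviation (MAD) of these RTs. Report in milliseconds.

Sorted: 394, 411, 444, 455, 487, 494, 495, 552, 569, 588, 591, 601, 615 → median = 495
|x − 495|: 120, 101, 93, 106, 96, 40, 8, 51, 1, 84, 57, 0, 74
Sorted deviations: 0, 1, 8, 40, 51, 57, 74, 84, 93, 96, 101, 106, 120 → MAD = 74

74 ms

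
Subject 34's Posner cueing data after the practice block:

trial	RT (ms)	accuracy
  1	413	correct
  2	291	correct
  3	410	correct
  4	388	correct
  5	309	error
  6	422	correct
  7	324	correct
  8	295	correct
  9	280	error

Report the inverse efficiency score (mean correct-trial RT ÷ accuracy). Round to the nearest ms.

Correct trials (n=7): 413, 291, 410, 388, 422, 324, 295
Mean correct RT = 2543/7 = 363.2857 ms
Proportion correct = 7/9
IES = 363.2857 / (7/9) = 467.082 ms

467 ms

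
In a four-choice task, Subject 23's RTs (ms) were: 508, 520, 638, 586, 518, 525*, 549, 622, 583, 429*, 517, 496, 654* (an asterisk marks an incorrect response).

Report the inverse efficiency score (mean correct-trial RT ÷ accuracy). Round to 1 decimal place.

719.8 ms

Correct trials (n=10): 508, 520, 638, 586, 518, 549, 622, 583, 517, 496
Mean correct RT = 5537/10 = 553.7000 ms
Proportion correct = 10/13
IES = 553.7000 / (10/13) = 719.810 ms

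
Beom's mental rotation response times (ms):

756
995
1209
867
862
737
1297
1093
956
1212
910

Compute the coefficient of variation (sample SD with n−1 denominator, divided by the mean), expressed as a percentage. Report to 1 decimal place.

19.2%

n = 11, Σ = 10894, M = 990.3636
Σ(x−M)² = 359960.545; s = √(359960.545/10) = 189.7263
CV = 189.7263 / 990.3636 = 0.19157 = 19.157%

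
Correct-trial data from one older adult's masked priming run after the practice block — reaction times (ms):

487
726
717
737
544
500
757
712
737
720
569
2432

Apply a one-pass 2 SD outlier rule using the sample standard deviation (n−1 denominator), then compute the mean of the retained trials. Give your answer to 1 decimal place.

655.1 ms

n = 12, ΣRT = 9638, M = 803.167
Σ(x−M)² = 3006465.67; s = √(3006465.67/11) = 522.795
Cutoffs: 803.167 ± 2·522.795 → [-242.4, 1848.8]
Outside: 2432 → excluded.
Retained (n=11): Σ = 7206, mean = 7206/11 = 655.091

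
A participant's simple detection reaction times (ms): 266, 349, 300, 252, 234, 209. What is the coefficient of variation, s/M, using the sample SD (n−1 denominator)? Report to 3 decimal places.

0.186

n = 6, Σ = 1610, M = 268.3333
Σ(x−M)² = 12481.333; s = √(12481.333/5) = 49.9627
CV = 49.9627 / 268.3333 = 0.18620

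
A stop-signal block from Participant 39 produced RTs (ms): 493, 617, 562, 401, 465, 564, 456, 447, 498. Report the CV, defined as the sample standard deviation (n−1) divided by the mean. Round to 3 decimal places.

0.137

n = 9, Σ = 4503, M = 500.3333
Σ(x−M)² = 37452.000; s = √(37452.000/8) = 68.4215
CV = 68.4215 / 500.3333 = 0.13675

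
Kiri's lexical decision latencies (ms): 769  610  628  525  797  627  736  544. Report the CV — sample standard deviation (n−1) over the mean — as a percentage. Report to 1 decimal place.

15.5%

n = 8, Σ = 5236, M = 654.5000
Σ(x−M)² = 72478.000; s = √(72478.000/7) = 101.7546
CV = 101.7546 / 654.5000 = 0.15547 = 15.547%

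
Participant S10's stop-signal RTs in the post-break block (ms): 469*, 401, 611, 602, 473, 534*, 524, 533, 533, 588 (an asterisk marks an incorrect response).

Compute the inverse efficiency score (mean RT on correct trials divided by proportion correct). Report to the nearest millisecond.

Correct trials (n=8): 401, 611, 602, 473, 524, 533, 533, 588
Mean correct RT = 4265/8 = 533.1250 ms
Proportion correct = 8/10
IES = 533.1250 / (8/10) = 666.406 ms

666 ms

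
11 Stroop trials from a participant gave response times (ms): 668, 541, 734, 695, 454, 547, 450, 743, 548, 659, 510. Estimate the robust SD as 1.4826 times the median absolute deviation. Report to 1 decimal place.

Sorted: 450, 454, 510, 541, 547, 548, 659, 668, 695, 734, 743 → median = 548
|x − 548| sorted: 0, 1, 7, 38, 94, 98, 111, 120, 147, 186, 195 → MAD = 98
Robust SD ≈ 1.4826 × 98 = 145.295

145.3 ms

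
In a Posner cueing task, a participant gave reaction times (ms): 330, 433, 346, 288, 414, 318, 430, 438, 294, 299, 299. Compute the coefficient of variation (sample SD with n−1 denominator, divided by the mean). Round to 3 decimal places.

0.176

n = 11, Σ = 3889, M = 353.5455
Σ(x−M)² = 38612.727; s = √(38612.727/10) = 62.1391
CV = 62.1391 / 353.5455 = 0.17576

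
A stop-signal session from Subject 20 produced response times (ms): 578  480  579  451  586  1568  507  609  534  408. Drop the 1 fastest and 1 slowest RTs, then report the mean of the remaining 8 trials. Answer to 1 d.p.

Sorted: 408, 451, 480, 507, 534, 578, 579, 586, 609, 1568
Drop lowest 1 (408) and highest 1 (1568)
Remaining (n=8): Σ = 4324, mean = 4324/8 = 540.500

540.5 ms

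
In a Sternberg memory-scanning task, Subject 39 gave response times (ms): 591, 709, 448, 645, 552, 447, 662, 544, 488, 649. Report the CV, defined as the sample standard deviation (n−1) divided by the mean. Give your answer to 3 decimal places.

n = 10, Σ = 5735, M = 573.5000
Σ(x−M)² = 77706.500; s = √(77706.500/9) = 92.9196
CV = 92.9196 / 573.5000 = 0.16202

0.162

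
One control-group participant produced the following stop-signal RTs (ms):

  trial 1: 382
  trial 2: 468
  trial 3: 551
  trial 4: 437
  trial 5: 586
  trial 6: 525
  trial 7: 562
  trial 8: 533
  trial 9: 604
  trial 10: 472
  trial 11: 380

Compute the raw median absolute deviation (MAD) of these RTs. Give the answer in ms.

Sorted: 380, 382, 437, 468, 472, 525, 533, 551, 562, 586, 604 → median = 525
|x − 525|: 143, 57, 26, 88, 61, 0, 37, 8, 79, 53, 145
Sorted deviations: 0, 8, 26, 37, 53, 57, 61, 79, 88, 143, 145 → MAD = 57

57 ms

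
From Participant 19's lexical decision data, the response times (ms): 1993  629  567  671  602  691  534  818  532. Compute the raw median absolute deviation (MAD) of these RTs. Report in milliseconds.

62 ms

Sorted: 532, 534, 567, 602, 629, 671, 691, 818, 1993 → median = 629
|x − 629|: 1364, 0, 62, 42, 27, 62, 95, 189, 97
Sorted deviations: 0, 27, 42, 62, 62, 95, 97, 189, 1364 → MAD = 62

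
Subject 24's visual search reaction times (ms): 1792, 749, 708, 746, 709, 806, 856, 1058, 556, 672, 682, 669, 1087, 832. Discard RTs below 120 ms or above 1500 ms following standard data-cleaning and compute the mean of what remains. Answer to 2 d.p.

779.23 ms

Excluded: 1792
Retained (n=13): Σ = 10130
Mean = 10130/13 = 779.2308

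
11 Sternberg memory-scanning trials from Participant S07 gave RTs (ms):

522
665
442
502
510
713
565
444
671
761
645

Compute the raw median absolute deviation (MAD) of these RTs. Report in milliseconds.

100 ms

Sorted: 442, 444, 502, 510, 522, 565, 645, 665, 671, 713, 761 → median = 565
|x − 565|: 43, 100, 123, 63, 55, 148, 0, 121, 106, 196, 80
Sorted deviations: 0, 43, 55, 63, 80, 100, 106, 121, 123, 148, 196 → MAD = 100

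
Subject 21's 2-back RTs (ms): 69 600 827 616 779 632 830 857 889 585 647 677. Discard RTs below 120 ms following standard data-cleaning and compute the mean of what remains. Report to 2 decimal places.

Excluded: 69
Retained (n=11): Σ = 7939
Mean = 7939/11 = 721.7273

721.73 ms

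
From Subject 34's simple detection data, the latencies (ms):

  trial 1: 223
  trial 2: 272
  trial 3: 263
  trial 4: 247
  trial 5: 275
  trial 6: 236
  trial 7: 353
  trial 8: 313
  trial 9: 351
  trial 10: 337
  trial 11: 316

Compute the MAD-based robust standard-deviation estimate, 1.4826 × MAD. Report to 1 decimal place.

Sorted: 223, 236, 247, 263, 272, 275, 313, 316, 337, 351, 353 → median = 275
|x − 275| sorted: 0, 3, 12, 28, 38, 39, 41, 52, 62, 76, 78 → MAD = 39
Robust SD ≈ 1.4826 × 39 = 57.821

57.8 ms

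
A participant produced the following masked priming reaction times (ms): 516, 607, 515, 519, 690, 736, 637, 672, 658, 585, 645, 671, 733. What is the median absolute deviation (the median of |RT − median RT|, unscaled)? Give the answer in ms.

Sorted: 515, 516, 519, 585, 607, 637, 645, 658, 671, 672, 690, 733, 736 → median = 645
|x − 645|: 129, 38, 130, 126, 45, 91, 8, 27, 13, 60, 0, 26, 88
Sorted deviations: 0, 8, 13, 26, 27, 38, 45, 60, 88, 91, 126, 129, 130 → MAD = 45

45 ms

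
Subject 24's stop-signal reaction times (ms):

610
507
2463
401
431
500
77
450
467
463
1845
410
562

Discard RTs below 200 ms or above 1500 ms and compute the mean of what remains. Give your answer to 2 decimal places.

Excluded: 77, 1845, 2463
Retained (n=10): Σ = 4801
Mean = 4801/10 = 480.1000

480.10 ms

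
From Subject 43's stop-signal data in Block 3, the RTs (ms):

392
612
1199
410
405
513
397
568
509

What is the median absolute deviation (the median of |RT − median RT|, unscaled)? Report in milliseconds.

103 ms

Sorted: 392, 397, 405, 410, 509, 513, 568, 612, 1199 → median = 509
|x − 509|: 117, 103, 690, 99, 104, 4, 112, 59, 0
Sorted deviations: 0, 4, 59, 99, 103, 104, 112, 117, 690 → MAD = 103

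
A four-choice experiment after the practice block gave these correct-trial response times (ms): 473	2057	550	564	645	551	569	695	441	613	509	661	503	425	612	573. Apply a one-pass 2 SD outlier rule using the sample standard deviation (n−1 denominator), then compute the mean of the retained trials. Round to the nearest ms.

n = 16, ΣRT = 10441, M = 652.562
Σ(x−M)² = 2191339.94; s = √(2191339.94/15) = 382.216
Cutoffs: 652.562 ± 2·382.216 → [-111.9, 1417.0]
Outside: 2057 → excluded.
Retained (n=15): Σ = 8384, mean = 8384/15 = 558.933

559 ms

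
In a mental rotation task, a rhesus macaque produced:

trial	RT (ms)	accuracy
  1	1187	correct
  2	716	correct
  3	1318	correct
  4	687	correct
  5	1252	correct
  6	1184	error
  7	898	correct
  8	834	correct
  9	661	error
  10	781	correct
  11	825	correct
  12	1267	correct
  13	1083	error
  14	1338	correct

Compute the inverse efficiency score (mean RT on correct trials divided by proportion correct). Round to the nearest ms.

Correct trials (n=11): 1187, 716, 1318, 687, 1252, 898, 834, 781, 825, 1267, 1338
Mean correct RT = 11103/11 = 1009.3636 ms
Proportion correct = 11/14
IES = 1009.3636 / (11/14) = 1284.645 ms

1285 ms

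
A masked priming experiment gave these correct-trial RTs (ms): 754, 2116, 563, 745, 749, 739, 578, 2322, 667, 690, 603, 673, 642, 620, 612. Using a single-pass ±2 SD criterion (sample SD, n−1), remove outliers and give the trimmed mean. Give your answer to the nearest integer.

n = 15, ΣRT = 13073, M = 871.533
Σ(x−M)² = 4265935.73; s = √(4265935.73/14) = 552.005
Cutoffs: 871.533 ± 2·552.005 → [-232.5, 1975.5]
Outside: 2116, 2322 → excluded.
Retained (n=13): Σ = 8635, mean = 8635/13 = 664.231

664 ms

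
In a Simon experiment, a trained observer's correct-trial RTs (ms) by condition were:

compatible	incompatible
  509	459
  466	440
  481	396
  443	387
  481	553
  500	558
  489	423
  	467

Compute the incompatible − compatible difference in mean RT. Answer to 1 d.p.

M(compatible) = 3369/7 = 481.286
M(incompatible) = 3683/8 = 460.375
Difference = 460.375 − 481.286 = -20.911 ms

-20.9 ms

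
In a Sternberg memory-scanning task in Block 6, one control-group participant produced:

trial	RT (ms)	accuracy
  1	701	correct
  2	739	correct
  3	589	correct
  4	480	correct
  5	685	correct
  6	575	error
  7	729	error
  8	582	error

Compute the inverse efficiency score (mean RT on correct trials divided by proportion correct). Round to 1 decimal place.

1022.1 ms

Correct trials (n=5): 701, 739, 589, 480, 685
Mean correct RT = 3194/5 = 638.8000 ms
Proportion correct = 5/8
IES = 638.8000 / (5/8) = 1022.080 ms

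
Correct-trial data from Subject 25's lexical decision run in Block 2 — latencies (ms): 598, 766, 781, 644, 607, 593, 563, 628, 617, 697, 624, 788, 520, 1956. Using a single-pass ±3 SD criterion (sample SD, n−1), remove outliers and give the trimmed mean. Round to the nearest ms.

n = 14, ΣRT = 10382, M = 741.571
Σ(x−M)² = 1674667.43; s = √(1674667.43/13) = 358.916
Cutoffs: 741.571 ± 3·358.916 → [-335.2, 1818.3]
Outside: 1956 → excluded.
Retained (n=13): Σ = 8426, mean = 8426/13 = 648.154

648 ms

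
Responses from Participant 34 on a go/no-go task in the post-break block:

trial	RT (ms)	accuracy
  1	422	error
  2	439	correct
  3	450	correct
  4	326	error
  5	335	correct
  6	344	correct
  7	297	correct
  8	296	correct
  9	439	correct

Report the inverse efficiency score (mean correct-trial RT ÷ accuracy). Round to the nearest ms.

Correct trials (n=7): 439, 450, 335, 344, 297, 296, 439
Mean correct RT = 2600/7 = 371.4286 ms
Proportion correct = 7/9
IES = 371.4286 / (7/9) = 477.551 ms

478 ms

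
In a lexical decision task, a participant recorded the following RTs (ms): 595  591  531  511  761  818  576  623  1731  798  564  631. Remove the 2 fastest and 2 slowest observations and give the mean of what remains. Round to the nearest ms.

Sorted: 511, 531, 564, 576, 591, 595, 623, 631, 761, 798, 818, 1731
Drop lowest 2 (511, 531) and highest 2 (818, 1731)
Remaining (n=8): Σ = 5139, mean = 5139/8 = 642.375

642 ms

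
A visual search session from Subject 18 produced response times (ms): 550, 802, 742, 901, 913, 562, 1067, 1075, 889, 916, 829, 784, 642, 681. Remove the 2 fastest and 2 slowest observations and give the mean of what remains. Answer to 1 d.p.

809.9 ms

Sorted: 550, 562, 642, 681, 742, 784, 802, 829, 889, 901, 913, 916, 1067, 1075
Drop lowest 2 (550, 562) and highest 2 (1067, 1075)
Remaining (n=10): Σ = 8099, mean = 8099/10 = 809.900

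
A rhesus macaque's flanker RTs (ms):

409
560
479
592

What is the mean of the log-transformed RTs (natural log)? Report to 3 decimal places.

ln(RT): 6.0137, 6.3279, 6.1717, 6.3835
Σ ln(RT) = 24.8969
Mean = 24.8969/4 = 6.22421

6.224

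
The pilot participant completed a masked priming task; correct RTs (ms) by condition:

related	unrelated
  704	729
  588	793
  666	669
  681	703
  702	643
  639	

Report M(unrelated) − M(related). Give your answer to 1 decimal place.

M(related) = 3980/6 = 663.333
M(unrelated) = 3537/5 = 707.400
Difference = 707.400 − 663.333 = 44.067 ms

44.1 ms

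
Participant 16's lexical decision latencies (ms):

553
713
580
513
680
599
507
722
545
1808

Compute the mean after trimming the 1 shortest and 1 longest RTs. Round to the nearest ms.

613 ms

Sorted: 507, 513, 545, 553, 580, 599, 680, 713, 722, 1808
Drop lowest 1 (507) and highest 1 (1808)
Remaining (n=8): Σ = 4905, mean = 4905/8 = 613.125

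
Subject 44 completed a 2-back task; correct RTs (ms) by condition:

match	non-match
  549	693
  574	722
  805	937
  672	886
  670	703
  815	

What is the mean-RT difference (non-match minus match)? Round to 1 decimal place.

107.4 ms

M(match) = 4085/6 = 680.833
M(non-match) = 3941/5 = 788.200
Difference = 788.200 − 680.833 = 107.367 ms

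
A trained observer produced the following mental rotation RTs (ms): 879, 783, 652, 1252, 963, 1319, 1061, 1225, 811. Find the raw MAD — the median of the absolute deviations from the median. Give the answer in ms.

Sorted: 652, 783, 811, 879, 963, 1061, 1225, 1252, 1319 → median = 963
|x − 963|: 84, 180, 311, 289, 0, 356, 98, 262, 152
Sorted deviations: 0, 84, 98, 152, 180, 262, 289, 311, 356 → MAD = 180

180 ms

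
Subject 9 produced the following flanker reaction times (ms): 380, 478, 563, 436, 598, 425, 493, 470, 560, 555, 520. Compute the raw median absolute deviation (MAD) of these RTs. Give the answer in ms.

Sorted: 380, 425, 436, 470, 478, 493, 520, 555, 560, 563, 598 → median = 493
|x − 493|: 113, 15, 70, 57, 105, 68, 0, 23, 67, 62, 27
Sorted deviations: 0, 15, 23, 27, 57, 62, 67, 68, 70, 105, 113 → MAD = 62

62 ms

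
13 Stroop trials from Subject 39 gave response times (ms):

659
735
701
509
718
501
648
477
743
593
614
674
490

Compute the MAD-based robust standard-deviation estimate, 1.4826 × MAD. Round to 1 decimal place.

Sorted: 477, 490, 501, 509, 593, 614, 648, 659, 674, 701, 718, 735, 743 → median = 648
|x − 648| sorted: 0, 11, 26, 34, 53, 55, 70, 87, 95, 139, 147, 158, 171 → MAD = 70
Robust SD ≈ 1.4826 × 70 = 103.782

103.8 ms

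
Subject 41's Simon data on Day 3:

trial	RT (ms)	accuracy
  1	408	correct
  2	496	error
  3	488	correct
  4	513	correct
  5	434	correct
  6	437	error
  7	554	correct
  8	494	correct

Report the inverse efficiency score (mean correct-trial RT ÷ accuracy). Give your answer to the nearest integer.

642 ms

Correct trials (n=6): 408, 488, 513, 434, 554, 494
Mean correct RT = 2891/6 = 481.8333 ms
Proportion correct = 6/8
IES = 481.8333 / (6/8) = 642.444 ms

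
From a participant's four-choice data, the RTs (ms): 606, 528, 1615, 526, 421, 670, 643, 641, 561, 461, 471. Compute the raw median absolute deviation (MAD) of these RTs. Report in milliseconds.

Sorted: 421, 461, 471, 526, 528, 561, 606, 641, 643, 670, 1615 → median = 561
|x − 561|: 45, 33, 1054, 35, 140, 109, 82, 80, 0, 100, 90
Sorted deviations: 0, 33, 35, 45, 80, 82, 90, 100, 109, 140, 1054 → MAD = 82

82 ms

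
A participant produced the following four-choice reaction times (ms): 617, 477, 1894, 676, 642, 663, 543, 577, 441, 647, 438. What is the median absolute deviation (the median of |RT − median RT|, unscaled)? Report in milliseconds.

Sorted: 438, 441, 477, 543, 577, 617, 642, 647, 663, 676, 1894 → median = 617
|x − 617|: 0, 140, 1277, 59, 25, 46, 74, 40, 176, 30, 179
Sorted deviations: 0, 25, 30, 40, 46, 59, 74, 140, 176, 179, 1277 → MAD = 59

59 ms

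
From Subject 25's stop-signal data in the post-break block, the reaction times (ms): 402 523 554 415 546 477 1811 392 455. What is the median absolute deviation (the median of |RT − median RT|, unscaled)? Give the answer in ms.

69 ms

Sorted: 392, 402, 415, 455, 477, 523, 546, 554, 1811 → median = 477
|x − 477|: 75, 46, 77, 62, 69, 0, 1334, 85, 22
Sorted deviations: 0, 22, 46, 62, 69, 75, 77, 85, 1334 → MAD = 69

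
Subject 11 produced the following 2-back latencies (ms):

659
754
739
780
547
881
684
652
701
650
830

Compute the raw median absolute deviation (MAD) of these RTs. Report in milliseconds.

Sorted: 547, 650, 652, 659, 684, 701, 739, 754, 780, 830, 881 → median = 701
|x − 701|: 42, 53, 38, 79, 154, 180, 17, 49, 0, 51, 129
Sorted deviations: 0, 17, 38, 42, 49, 51, 53, 79, 129, 154, 180 → MAD = 51

51 ms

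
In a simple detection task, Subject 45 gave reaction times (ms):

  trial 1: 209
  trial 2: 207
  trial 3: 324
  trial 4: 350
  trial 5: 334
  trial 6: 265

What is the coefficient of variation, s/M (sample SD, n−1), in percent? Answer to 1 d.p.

22.7%

n = 6, Σ = 1689, M = 281.5000
Σ(x−M)² = 20333.500; s = √(20333.500/5) = 63.7707
CV = 63.7707 / 281.5000 = 0.22654 = 22.654%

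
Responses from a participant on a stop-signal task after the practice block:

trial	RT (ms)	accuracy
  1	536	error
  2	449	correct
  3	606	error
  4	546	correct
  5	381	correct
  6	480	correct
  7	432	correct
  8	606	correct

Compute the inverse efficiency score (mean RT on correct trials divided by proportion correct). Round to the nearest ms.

Correct trials (n=6): 449, 546, 381, 480, 432, 606
Mean correct RT = 2894/6 = 482.3333 ms
Proportion correct = 6/8
IES = 482.3333 / (6/8) = 643.111 ms

643 ms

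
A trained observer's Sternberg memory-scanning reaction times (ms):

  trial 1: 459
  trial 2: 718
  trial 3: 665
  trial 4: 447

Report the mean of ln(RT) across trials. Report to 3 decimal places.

ln(RT): 6.1291, 6.5765, 6.4998, 6.1026
Σ ln(RT) = 25.3079
Mean = 25.3079/4 = 6.32697

6.327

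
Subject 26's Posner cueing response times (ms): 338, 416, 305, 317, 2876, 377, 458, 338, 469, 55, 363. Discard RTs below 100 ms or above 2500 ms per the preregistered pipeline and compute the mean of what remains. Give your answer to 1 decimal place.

375.7 ms

Excluded: 55, 2876
Retained (n=9): Σ = 3381
Mean = 3381/9 = 375.6667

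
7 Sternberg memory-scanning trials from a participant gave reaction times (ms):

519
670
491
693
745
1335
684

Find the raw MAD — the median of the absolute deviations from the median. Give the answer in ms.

Sorted: 491, 519, 670, 684, 693, 745, 1335 → median = 684
|x − 684|: 165, 14, 193, 9, 61, 651, 0
Sorted deviations: 0, 9, 14, 61, 165, 193, 651 → MAD = 61

61 ms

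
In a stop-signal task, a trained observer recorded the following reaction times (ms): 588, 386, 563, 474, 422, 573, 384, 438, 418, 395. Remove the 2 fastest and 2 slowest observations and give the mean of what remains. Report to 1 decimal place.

451.7 ms

Sorted: 384, 386, 395, 418, 422, 438, 474, 563, 573, 588
Drop lowest 2 (384, 386) and highest 2 (573, 588)
Remaining (n=6): Σ = 2710, mean = 2710/6 = 451.667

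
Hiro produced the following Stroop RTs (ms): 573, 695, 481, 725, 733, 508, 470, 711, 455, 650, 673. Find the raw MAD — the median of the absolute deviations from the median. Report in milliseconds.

77 ms

Sorted: 455, 470, 481, 508, 573, 650, 673, 695, 711, 725, 733 → median = 650
|x − 650|: 77, 45, 169, 75, 83, 142, 180, 61, 195, 0, 23
Sorted deviations: 0, 23, 45, 61, 75, 77, 83, 142, 169, 180, 195 → MAD = 77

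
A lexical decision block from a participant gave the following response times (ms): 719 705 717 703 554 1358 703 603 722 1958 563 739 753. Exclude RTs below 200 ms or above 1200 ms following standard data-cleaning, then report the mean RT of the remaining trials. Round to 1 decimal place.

Excluded: 1358, 1958
Retained (n=11): Σ = 7481
Mean = 7481/11 = 680.0909

680.1 ms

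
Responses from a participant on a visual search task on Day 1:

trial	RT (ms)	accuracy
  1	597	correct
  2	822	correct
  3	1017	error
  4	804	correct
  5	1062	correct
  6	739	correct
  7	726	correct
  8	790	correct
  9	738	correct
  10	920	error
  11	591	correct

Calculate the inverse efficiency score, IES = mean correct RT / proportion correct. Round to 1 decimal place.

Correct trials (n=9): 597, 822, 804, 1062, 739, 726, 790, 738, 591
Mean correct RT = 6869/9 = 763.2222 ms
Proportion correct = 9/11
IES = 763.2222 / (9/11) = 932.827 ms

932.8 ms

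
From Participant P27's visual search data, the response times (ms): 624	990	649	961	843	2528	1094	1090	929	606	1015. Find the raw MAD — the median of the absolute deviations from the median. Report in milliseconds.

Sorted: 606, 624, 649, 843, 929, 961, 990, 1015, 1090, 1094, 2528 → median = 961
|x − 961|: 337, 29, 312, 0, 118, 1567, 133, 129, 32, 355, 54
Sorted deviations: 0, 29, 32, 54, 118, 129, 133, 312, 337, 355, 1567 → MAD = 129

129 ms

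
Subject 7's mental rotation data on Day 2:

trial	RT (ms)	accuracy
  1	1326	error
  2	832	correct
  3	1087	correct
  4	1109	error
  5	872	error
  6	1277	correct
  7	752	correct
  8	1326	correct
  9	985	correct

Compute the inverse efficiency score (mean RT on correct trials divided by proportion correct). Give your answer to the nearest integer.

Correct trials (n=6): 832, 1087, 1277, 752, 1326, 985
Mean correct RT = 6259/6 = 1043.1667 ms
Proportion correct = 6/9
IES = 1043.1667 / (6/9) = 1564.750 ms

1565 ms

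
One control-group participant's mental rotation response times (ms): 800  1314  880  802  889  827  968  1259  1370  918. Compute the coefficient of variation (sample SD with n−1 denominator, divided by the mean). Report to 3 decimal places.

n = 10, Σ = 10027, M = 1002.7000
Σ(x−M)² = 446106.100; s = √(446106.100/9) = 222.6372
CV = 222.6372 / 1002.7000 = 0.22204

0.222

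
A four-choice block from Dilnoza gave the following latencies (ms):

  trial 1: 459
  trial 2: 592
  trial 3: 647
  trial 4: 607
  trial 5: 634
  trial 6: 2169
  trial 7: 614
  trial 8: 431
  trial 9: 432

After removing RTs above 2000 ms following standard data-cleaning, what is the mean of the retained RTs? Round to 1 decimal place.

552.0 ms

Excluded: 2169
Retained (n=8): Σ = 4416
Mean = 4416/8 = 552.0000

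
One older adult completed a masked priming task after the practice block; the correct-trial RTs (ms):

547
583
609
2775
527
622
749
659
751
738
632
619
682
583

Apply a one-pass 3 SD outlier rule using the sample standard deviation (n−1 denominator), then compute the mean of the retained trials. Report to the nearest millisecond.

639 ms

n = 14, ΣRT = 11076, M = 791.143
Σ(x−M)² = 4304043.71; s = √(4304043.71/13) = 575.396
Cutoffs: 791.143 ± 3·575.396 → [-935.0, 2517.3]
Outside: 2775 → excluded.
Retained (n=13): Σ = 8301, mean = 8301/13 = 638.538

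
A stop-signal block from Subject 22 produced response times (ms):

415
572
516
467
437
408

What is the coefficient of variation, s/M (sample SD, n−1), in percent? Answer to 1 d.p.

n = 6, Σ = 2815, M = 469.1667
Σ(x−M)² = 20482.833; s = √(20482.833/5) = 64.0044
CV = 64.0044 / 469.1667 = 0.13642 = 13.642%

13.6%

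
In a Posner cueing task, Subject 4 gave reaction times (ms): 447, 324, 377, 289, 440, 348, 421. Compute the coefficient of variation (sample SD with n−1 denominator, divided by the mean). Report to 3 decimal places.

n = 7, Σ = 2646, M = 378.0000
Σ(x−M)² = 22192.000; s = √(22192.000/6) = 60.8167
CV = 60.8167 / 378.0000 = 0.16089

0.161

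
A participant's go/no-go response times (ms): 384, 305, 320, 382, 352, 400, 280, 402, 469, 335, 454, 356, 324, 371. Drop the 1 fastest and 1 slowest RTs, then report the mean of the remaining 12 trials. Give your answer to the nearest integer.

Sorted: 280, 305, 320, 324, 335, 352, 356, 371, 382, 384, 400, 402, 454, 469
Drop lowest 1 (280) and highest 1 (469)
Remaining (n=12): Σ = 4385, mean = 4385/12 = 365.417

365 ms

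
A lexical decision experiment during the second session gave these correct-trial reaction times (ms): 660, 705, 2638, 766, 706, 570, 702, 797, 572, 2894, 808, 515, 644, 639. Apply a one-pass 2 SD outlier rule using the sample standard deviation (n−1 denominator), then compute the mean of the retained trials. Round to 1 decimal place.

n = 14, ΣRT = 13616, M = 972.571
Σ(x−M)² = 7630807.43; s = √(7630807.43/13) = 766.150
Cutoffs: 972.571 ± 2·766.150 → [-559.7, 2504.9]
Outside: 2638, 2894 → excluded.
Retained (n=12): Σ = 8084, mean = 8084/12 = 673.667

673.7 ms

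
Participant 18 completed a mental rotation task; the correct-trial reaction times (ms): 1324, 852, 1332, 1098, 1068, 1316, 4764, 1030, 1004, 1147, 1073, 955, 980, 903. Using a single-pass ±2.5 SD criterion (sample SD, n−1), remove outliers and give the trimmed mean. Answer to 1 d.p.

1083.2 ms

n = 14, ΣRT = 18846, M = 1346.143
Σ(x−M)² = 12881163.71; s = √(12881163.71/13) = 995.419
Cutoffs: 1346.143 ± 2.5·995.419 → [-1142.4, 3834.7]
Outside: 4764 → excluded.
Retained (n=13): Σ = 14082, mean = 14082/13 = 1083.231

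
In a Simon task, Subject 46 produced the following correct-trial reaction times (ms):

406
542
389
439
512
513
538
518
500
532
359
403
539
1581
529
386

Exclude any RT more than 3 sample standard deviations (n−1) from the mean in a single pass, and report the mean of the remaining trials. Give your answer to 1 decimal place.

473.7 ms

n = 16, ΣRT = 8686, M = 542.875
Σ(x−M)² = 1213543.75; s = √(1213543.75/15) = 284.434
Cutoffs: 542.875 ± 3·284.434 → [-310.4, 1396.2]
Outside: 1581 → excluded.
Retained (n=15): Σ = 7105, mean = 7105/15 = 473.667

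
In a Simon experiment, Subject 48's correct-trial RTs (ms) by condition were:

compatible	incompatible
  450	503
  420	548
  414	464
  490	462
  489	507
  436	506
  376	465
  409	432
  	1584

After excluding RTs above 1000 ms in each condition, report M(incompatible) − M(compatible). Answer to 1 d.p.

incompatible: exclude 1584
M(compatible) = 3484/8 = 435.500
M(incompatible) = 3887/8 = 485.875
Difference = 485.875 − 435.500 = 50.375 ms

50.4 ms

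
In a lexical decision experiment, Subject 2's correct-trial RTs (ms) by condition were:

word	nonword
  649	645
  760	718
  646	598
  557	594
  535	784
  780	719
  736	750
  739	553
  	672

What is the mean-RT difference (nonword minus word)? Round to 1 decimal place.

-4.9 ms

M(word) = 5402/8 = 675.250
M(nonword) = 6033/9 = 670.333
Difference = 670.333 − 675.250 = -4.917 ms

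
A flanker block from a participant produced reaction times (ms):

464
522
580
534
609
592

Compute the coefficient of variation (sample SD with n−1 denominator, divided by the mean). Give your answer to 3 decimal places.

0.098

n = 6, Σ = 3301, M = 550.1667
Σ(x−M)² = 14580.833; s = √(14580.833/5) = 54.0015
CV = 54.0015 / 550.1667 = 0.09815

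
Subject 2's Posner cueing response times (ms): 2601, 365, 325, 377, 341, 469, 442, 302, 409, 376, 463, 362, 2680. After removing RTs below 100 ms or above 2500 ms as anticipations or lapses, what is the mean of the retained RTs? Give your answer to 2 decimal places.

384.64 ms

Excluded: 2601, 2680
Retained (n=11): Σ = 4231
Mean = 4231/11 = 384.6364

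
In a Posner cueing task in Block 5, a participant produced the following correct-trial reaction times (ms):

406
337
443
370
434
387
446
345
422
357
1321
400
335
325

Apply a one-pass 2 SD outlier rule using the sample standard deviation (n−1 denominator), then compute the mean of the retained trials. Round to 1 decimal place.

n = 14, ΣRT = 6328, M = 452.000
Σ(x−M)² = 835788.00; s = √(835788.00/13) = 253.557
Cutoffs: 452.000 ± 2·253.557 → [-55.1, 959.1]
Outside: 1321 → excluded.
Retained (n=13): Σ = 5007, mean = 5007/13 = 385.154

385.2 ms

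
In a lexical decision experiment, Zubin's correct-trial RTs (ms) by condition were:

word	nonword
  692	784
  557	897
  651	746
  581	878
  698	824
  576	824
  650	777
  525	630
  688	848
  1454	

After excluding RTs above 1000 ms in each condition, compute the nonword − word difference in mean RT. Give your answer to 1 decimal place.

176.7 ms

word: exclude 1454
M(word) = 5618/9 = 624.222
M(nonword) = 7208/9 = 800.889
Difference = 800.889 − 624.222 = 176.667 ms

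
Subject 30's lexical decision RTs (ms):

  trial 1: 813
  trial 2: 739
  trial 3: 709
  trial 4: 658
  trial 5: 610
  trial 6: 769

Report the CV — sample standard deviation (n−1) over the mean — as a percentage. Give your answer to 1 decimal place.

n = 6, Σ = 4298, M = 716.3333
Σ(x−M)² = 27395.333; s = √(27395.333/5) = 74.0207
CV = 74.0207 / 716.3333 = 0.10333 = 10.333%

10.3%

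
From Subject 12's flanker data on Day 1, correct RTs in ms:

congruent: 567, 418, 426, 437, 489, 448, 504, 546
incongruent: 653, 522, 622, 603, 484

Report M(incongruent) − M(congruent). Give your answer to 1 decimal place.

97.4 ms

M(congruent) = 3835/8 = 479.375
M(incongruent) = 2884/5 = 576.800
Difference = 576.800 − 479.375 = 97.425 ms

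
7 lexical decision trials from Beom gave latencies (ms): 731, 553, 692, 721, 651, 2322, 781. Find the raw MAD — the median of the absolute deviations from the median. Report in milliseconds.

Sorted: 553, 651, 692, 721, 731, 781, 2322 → median = 721
|x − 721|: 10, 168, 29, 0, 70, 1601, 60
Sorted deviations: 0, 10, 29, 60, 70, 168, 1601 → MAD = 60

60 ms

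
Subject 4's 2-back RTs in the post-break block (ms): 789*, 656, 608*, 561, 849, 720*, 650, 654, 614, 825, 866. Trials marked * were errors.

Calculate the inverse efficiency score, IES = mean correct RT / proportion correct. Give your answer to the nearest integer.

Correct trials (n=8): 656, 561, 849, 650, 654, 614, 825, 866
Mean correct RT = 5675/8 = 709.3750 ms
Proportion correct = 8/11
IES = 709.3750 / (8/11) = 975.391 ms

975 ms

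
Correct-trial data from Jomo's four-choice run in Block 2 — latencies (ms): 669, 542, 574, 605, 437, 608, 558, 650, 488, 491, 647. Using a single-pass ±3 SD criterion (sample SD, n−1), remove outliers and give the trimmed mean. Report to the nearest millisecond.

570 ms

n = 11, ΣRT = 6269, M = 569.909
Σ(x−M)² = 56396.91; s = √(56396.91/10) = 75.098
Cutoffs: 569.909 ± 3·75.098 → [344.6, 795.2]
No RTs fall outside the cutoffs; all 11 retained. Mean = 6269/11 = 569.909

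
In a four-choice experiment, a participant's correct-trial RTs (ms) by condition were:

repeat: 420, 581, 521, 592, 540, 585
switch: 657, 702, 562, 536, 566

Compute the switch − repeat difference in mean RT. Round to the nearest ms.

65 ms

M(repeat) = 3239/6 = 539.833
M(switch) = 3023/5 = 604.600
Difference = 604.600 − 539.833 = 64.767 ms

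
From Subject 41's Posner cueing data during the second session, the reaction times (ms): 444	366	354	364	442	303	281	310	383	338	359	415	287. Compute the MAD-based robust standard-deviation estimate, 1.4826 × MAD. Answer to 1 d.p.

72.6 ms

Sorted: 281, 287, 303, 310, 338, 354, 359, 364, 366, 383, 415, 442, 444 → median = 359
|x − 359| sorted: 0, 5, 5, 7, 21, 24, 49, 56, 56, 72, 78, 83, 85 → MAD = 49
Robust SD ≈ 1.4826 × 49 = 72.647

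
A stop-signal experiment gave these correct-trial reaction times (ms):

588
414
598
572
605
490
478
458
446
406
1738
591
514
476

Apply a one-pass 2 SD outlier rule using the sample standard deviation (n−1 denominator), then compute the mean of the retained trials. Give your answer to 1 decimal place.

n = 14, ΣRT = 8374, M = 598.143
Σ(x−M)² = 1461901.71; s = √(1461901.71/13) = 335.342
Cutoffs: 598.143 ± 2·335.342 → [-72.5, 1268.8]
Outside: 1738 → excluded.
Retained (n=13): Σ = 6636, mean = 6636/13 = 510.462

510.5 ms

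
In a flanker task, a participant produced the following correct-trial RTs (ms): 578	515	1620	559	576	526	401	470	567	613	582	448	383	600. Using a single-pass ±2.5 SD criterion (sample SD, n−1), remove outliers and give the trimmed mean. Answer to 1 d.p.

n = 14, ΣRT = 8438, M = 602.714
Σ(x−M)² = 1184014.86; s = √(1184014.86/13) = 301.791
Cutoffs: 602.714 ± 2.5·301.791 → [-151.8, 1357.2]
Outside: 1620 → excluded.
Retained (n=13): Σ = 6818, mean = 6818/13 = 524.462

524.5 ms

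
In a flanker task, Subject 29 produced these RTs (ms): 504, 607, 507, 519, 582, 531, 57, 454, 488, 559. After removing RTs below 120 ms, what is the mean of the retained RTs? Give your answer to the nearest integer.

Excluded: 57
Retained (n=9): Σ = 4751
Mean = 4751/9 = 527.8889

528 ms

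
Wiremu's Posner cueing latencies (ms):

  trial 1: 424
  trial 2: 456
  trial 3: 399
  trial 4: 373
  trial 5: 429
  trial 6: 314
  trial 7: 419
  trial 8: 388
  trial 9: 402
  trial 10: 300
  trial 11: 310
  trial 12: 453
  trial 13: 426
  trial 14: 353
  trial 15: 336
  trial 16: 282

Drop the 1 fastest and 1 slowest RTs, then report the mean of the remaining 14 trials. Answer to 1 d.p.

380.4 ms

Sorted: 282, 300, 310, 314, 336, 353, 373, 388, 399, 402, 419, 424, 426, 429, 453, 456
Drop lowest 1 (282) and highest 1 (456)
Remaining (n=14): Σ = 5326, mean = 5326/14 = 380.429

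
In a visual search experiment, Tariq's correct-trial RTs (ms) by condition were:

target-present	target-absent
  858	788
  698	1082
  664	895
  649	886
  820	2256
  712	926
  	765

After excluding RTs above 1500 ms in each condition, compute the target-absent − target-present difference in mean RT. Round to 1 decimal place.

156.8 ms

target-absent: exclude 2256
M(target-present) = 4401/6 = 733.500
M(target-absent) = 5342/6 = 890.333
Difference = 890.333 − 733.500 = 156.833 ms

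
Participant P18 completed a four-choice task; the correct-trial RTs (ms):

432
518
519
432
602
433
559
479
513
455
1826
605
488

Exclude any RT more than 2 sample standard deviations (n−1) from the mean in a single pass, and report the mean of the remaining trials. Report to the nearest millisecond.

n = 13, ΣRT = 7861, M = 604.692
Σ(x−M)² = 1657900.77; s = √(1657900.77/12) = 371.697
Cutoffs: 604.692 ± 2·371.697 → [-138.7, 1348.1]
Outside: 1826 → excluded.
Retained (n=12): Σ = 6035, mean = 6035/12 = 502.917

503 ms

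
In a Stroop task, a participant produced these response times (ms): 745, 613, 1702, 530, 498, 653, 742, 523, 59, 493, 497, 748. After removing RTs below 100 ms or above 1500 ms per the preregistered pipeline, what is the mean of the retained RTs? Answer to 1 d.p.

604.2 ms

Excluded: 59, 1702
Retained (n=10): Σ = 6042
Mean = 6042/10 = 604.2000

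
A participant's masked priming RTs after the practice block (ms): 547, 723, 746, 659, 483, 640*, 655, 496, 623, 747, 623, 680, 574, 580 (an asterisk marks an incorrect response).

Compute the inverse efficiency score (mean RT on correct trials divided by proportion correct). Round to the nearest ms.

Correct trials (n=13): 547, 723, 746, 659, 483, 655, 496, 623, 747, 623, 680, 574, 580
Mean correct RT = 8136/13 = 625.8462 ms
Proportion correct = 13/14
IES = 625.8462 / (13/14) = 673.988 ms

674 ms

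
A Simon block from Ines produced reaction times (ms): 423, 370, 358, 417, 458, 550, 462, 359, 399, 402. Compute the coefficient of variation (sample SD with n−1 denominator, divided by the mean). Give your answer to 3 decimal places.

n = 10, Σ = 4198, M = 419.8000
Σ(x−M)² = 30955.600; s = √(30955.600/9) = 58.6473
CV = 58.6473 / 419.8000 = 0.13970

0.140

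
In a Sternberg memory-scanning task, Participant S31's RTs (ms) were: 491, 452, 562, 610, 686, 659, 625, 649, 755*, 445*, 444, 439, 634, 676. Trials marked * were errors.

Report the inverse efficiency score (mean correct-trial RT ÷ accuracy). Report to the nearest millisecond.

673 ms

Correct trials (n=12): 491, 452, 562, 610, 686, 659, 625, 649, 444, 439, 634, 676
Mean correct RT = 6927/12 = 577.2500 ms
Proportion correct = 12/14
IES = 577.2500 / (12/14) = 673.458 ms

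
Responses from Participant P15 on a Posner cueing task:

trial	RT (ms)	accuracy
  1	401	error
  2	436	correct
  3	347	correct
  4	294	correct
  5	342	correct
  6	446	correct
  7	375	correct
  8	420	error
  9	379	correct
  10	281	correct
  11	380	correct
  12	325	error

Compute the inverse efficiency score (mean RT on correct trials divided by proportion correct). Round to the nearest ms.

Correct trials (n=9): 436, 347, 294, 342, 446, 375, 379, 281, 380
Mean correct RT = 3280/9 = 364.4444 ms
Proportion correct = 9/12
IES = 364.4444 / (9/12) = 485.926 ms

486 ms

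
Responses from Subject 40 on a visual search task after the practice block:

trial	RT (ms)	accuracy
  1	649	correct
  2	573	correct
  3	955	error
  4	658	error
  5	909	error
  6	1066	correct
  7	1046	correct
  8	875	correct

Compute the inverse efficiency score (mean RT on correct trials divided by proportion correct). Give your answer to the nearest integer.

Correct trials (n=5): 649, 573, 1066, 1046, 875
Mean correct RT = 4209/5 = 841.8000 ms
Proportion correct = 5/8
IES = 841.8000 / (5/8) = 1346.880 ms

1347 ms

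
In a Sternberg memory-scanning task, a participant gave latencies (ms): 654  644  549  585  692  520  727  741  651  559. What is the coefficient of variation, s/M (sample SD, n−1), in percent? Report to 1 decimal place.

n = 10, Σ = 6322, M = 632.2000
Σ(x−M)² = 52465.600; s = √(52465.600/9) = 76.3512
CV = 76.3512 / 632.2000 = 0.12077 = 12.077%

12.1%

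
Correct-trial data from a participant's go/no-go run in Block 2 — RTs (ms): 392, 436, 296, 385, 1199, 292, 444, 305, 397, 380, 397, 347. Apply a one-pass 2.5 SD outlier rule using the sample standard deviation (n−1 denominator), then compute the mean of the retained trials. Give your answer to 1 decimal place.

n = 12, ΣRT = 5270, M = 439.167
Σ(x−M)² = 658245.67; s = √(658245.67/11) = 244.623
Cutoffs: 439.167 ± 2.5·244.623 → [-172.4, 1050.7]
Outside: 1199 → excluded.
Retained (n=11): Σ = 4071, mean = 4071/11 = 370.091

370.1 ms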